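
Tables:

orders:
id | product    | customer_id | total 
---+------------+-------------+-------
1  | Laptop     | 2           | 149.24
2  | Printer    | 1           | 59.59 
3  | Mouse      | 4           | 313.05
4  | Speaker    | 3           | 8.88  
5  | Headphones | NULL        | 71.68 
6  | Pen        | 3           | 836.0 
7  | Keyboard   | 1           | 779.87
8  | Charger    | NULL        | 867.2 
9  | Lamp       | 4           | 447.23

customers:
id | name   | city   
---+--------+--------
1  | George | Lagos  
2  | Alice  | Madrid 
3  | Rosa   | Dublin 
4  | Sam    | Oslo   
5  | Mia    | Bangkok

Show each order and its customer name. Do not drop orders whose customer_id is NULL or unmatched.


LEFT JOIN keeps every row from orders (the left table); where customer_id has no match in customers, the customer columns become NULL. Walk through each order:
  - order 1 (Laptop): customer_id=2 -> matches Alice
  - order 2 (Printer): customer_id=1 -> matches George
  - order 3 (Mouse): customer_id=4 -> matches Sam
  - order 4 (Speaker): customer_id=3 -> matches Rosa
  - order 5 (Headphones): customer_id=NULL, no match -> kept with NULL
  - order 6 (Pen): customer_id=3 -> matches Rosa
  - order 7 (Keyboard): customer_id=1 -> matches George
  - order 8 (Charger): customer_id=NULL, no match -> kept with NULL
  - order 9 (Lamp): customer_id=4 -> matches Sam
All 9 rows appear; 2 have NULL customer.

SQL:
SELECT a.product, b.name AS customer
FROM orders a
LEFT JOIN customers b ON a.customer_id = b.id

Result:
product    | customer
-----------+---------
Laptop     | Alice   
Printer    | George  
Mouse      | Sam     
Speaker    | Rosa    
Headphones | NULL    
Pen        | Rosa    
Keyboard   | George  
Charger    | NULL    
Lamp       | Sam     


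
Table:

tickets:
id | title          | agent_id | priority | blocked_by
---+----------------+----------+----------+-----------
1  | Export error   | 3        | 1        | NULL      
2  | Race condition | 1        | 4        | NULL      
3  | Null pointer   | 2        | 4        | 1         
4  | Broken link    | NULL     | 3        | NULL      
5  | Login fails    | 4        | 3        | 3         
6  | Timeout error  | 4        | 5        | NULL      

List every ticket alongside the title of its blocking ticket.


This is a self-join: tickets is joined to a second copy of itself, matching each row's blocked_by to another row's id. Use LEFT JOIN so rows with blocked_by=NULL are kept.
  - ticket 1 (Export error): blocked_by=NULL -> NULL
  - ticket 2 (Race condition): blocked_by=NULL -> NULL
  - ticket 3 (Null pointer): blocked_by=1 -> Export error
  - ticket 4 (Broken link): blocked_by=NULL -> NULL
  - ticket 5 (Login fails): blocked_by=3 -> Null pointer
  - ticket 6 (Timeout error): blocked_by=NULL -> NULL

SQL:
SELECT a.title AS item, b.title AS blocked_by
FROM tickets a
LEFT JOIN tickets b ON a.blocked_by = b.id

Result:
item           | blocked_by  
---------------+-------------
Export error   | NULL        
Race condition | NULL        
Null pointer   | Export error
Broken link    | NULL        
Login fails    | Null pointer
Timeout error  | NULL        


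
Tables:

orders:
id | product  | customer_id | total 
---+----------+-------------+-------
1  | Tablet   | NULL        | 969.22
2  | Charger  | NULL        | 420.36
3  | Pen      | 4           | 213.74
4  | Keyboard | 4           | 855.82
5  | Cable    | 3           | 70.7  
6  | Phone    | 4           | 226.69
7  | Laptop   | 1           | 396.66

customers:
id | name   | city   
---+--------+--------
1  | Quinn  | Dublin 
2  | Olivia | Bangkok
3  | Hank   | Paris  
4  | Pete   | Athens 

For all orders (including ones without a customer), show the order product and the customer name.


LEFT JOIN keeps every row from orders (the left table); where customer_id has no match in customers, the customer columns become NULL. Walk through each order:
  - order 1 (Tablet): customer_id=NULL, no match -> kept with NULL
  - order 2 (Charger): customer_id=NULL, no match -> kept with NULL
  - order 3 (Pen): customer_id=4 -> matches Pete
  - order 4 (Keyboard): customer_id=4 -> matches Pete
  - order 5 (Cable): customer_id=3 -> matches Hank
  - order 6 (Phone): customer_id=4 -> matches Pete
  - order 7 (Laptop): customer_id=1 -> matches Quinn
All 7 rows appear; 2 have NULL customer.

SQL:
SELECT a.product, b.name AS customer
FROM orders a
LEFT JOIN customers b ON a.customer_id = b.id

Result:
product  | customer
---------+---------
Tablet   | NULL    
Charger  | NULL    
Pen      | Pete    
Keyboard | Pete    
Cable    | Hank    
Phone    | Pete    
Laptop   | Quinn   


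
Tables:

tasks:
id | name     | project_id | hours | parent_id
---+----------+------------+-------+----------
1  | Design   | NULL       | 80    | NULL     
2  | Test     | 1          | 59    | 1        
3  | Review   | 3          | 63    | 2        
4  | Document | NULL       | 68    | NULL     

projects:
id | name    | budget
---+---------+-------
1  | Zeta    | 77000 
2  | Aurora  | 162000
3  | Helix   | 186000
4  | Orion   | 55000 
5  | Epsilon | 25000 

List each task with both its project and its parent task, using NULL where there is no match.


Two LEFT JOINs from the same base table tasks: one to projects via project_id, one to tasks itself via parent_id. Both are LEFT so every task is preserved.
Match against projects:
  - task 1 (Design): project_id=NULL, no match -> kept with NULL
  - task 2 (Test): project_id=1 -> matches Zeta
  - task 3 (Review): project_id=3 -> matches Helix
  - task 4 (Document): project_id=NULL, no match -> kept with NULL
Match against tasks (self):
  - task 1 (Design): parent_id=NULL -> NULL
  - task 2 (Test): parent_id=1 -> Design
  - task 3 (Review): parent_id=2 -> Test
  - task 4 (Document): parent_id=NULL -> NULL

SQL:
SELECT a.name, b.name AS project, c.name AS parent
FROM tasks a
LEFT JOIN projects b ON a.project_id = b.id
LEFT JOIN tasks c ON a.parent_id = c.id

Result:
name     | project | parent
---------+---------+-------
Design   | NULL    | NULL  
Test     | Zeta    | Design
Review   | Helix   | Test  
Document | NULL    | NULL  


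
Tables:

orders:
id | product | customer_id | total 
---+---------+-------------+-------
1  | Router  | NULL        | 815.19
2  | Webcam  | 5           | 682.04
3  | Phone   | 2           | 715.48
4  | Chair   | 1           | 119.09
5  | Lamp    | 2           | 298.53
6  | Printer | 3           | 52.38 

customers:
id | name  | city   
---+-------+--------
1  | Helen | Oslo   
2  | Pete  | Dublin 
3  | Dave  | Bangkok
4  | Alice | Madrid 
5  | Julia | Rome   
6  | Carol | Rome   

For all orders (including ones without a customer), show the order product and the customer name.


LEFT JOIN keeps every row from orders (the left table); where customer_id has no match in customers, the customer columns become NULL. Walk through each order:
  - order 1 (Router): customer_id=NULL, no match -> kept with NULL
  - order 2 (Webcam): customer_id=5 -> matches Julia
  - order 3 (Phone): customer_id=2 -> matches Pete
  - order 4 (Chair): customer_id=1 -> matches Helen
  - order 5 (Lamp): customer_id=2 -> matches Pete
  - order 6 (Printer): customer_id=3 -> matches Dave
All 6 rows appear; 1 has NULL customer.

SQL:
SELECT a.product, b.name AS customer
FROM orders a
LEFT JOIN customers b ON a.customer_id = b.id

Result:
product | customer
--------+---------
Router  | NULL    
Webcam  | Julia   
Phone   | Pete    
Chair   | Helen   
Lamp    | Pete    
Printer | Dave    


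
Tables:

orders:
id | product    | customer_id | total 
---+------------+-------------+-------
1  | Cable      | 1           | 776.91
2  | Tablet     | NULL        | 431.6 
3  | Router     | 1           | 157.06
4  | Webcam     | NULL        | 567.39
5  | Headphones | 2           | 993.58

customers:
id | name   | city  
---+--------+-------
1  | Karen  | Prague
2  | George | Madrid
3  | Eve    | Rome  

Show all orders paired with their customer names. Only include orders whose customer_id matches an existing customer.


INNER JOIN keeps only orders rows whose customer_id matches an id in customers. Walk through each order:
  - order 1 (Cable): customer_id=1 -> matches Karen
  - order 2 (Tablet): customer_id=NULL, no match -> dropped
  - order 3 (Router): customer_id=1 -> matches Karen
  - order 4 (Webcam): customer_id=NULL, no match -> dropped
  - order 5 (Headphones): customer_id=2 -> matches George
So 2 of 5 rows are dropped.

SQL:
SELECT a.product, b.name AS customer
FROM orders a
INNER JOIN customers b ON a.customer_id = b.id

Result:
product    | customer
-----------+---------
Cable      | Karen   
Router     | Karen   
Headphones | George  


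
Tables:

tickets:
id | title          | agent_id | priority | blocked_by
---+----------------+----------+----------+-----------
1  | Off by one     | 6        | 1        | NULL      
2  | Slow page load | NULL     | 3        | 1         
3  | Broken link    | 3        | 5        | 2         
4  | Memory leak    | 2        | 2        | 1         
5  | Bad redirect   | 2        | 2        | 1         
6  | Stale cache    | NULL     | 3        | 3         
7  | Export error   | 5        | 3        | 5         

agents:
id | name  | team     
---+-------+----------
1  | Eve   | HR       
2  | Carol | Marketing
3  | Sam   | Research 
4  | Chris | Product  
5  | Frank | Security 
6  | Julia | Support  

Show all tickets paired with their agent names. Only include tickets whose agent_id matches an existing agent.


INNER JOIN keeps only tickets rows whose agent_id matches an id in agents. Walk through each ticket:
  - ticket 1 (Off by one): agent_id=6 -> matches Julia
  - ticket 2 (Slow page load): agent_id=NULL, no match -> dropped
  - ticket 3 (Broken link): agent_id=3 -> matches Sam
  - ticket 4 (Memory leak): agent_id=2 -> matches Carol
  - ticket 5 (Bad redirect): agent_id=2 -> matches Carol
  - ticket 6 (Stale cache): agent_id=NULL, no match -> dropped
  - ticket 7 (Export error): agent_id=5 -> matches Frank
So 2 of 7 rows are dropped.

SQL:
SELECT a.title, b.name AS agent
FROM tickets a
INNER JOIN agents b ON a.agent_id = b.id

Result:
title        | agent
-------------+------
Off by one   | Julia
Broken link  | Sam  
Memory leak  | Carol
Bad redirect | Carol
Export error | Frank


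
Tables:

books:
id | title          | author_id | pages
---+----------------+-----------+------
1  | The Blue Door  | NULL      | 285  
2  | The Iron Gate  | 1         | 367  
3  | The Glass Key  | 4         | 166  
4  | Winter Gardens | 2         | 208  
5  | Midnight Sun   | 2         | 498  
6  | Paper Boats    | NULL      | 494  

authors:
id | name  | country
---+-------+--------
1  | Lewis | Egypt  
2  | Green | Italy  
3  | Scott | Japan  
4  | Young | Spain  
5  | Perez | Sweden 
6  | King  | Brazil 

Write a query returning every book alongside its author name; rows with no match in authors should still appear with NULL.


LEFT JOIN keeps every row from books (the left table); where author_id has no match in authors, the author columns become NULL. Walk through each book:
  - book 1 (The Blue Door): author_id=NULL, no match -> kept with NULL
  - book 2 (The Iron Gate): author_id=1 -> matches Lewis
  - book 3 (The Glass Key): author_id=4 -> matches Young
  - book 4 (Winter Gardens): author_id=2 -> matches Green
  - book 5 (Midnight Sun): author_id=2 -> matches Green
  - book 6 (Paper Boats): author_id=NULL, no match -> kept with NULL
All 6 rows appear; 2 have NULL author.

SQL:
SELECT a.title, b.name AS author
FROM books a
LEFT JOIN authors b ON a.author_id = b.id

Result:
title          | author
---------------+-------
The Blue Door  | NULL  
The Iron Gate  | Lewis 
The Glass Key  | Young 
Winter Gardens | Green 
Midnight Sun   | Green 
Paper Boats    | NULL  


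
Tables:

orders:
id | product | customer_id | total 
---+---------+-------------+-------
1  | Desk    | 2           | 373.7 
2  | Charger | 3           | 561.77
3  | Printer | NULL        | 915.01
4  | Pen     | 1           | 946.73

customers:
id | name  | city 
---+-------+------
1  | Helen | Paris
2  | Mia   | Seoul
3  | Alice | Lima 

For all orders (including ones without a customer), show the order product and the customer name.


LEFT JOIN keeps every row from orders (the left table); where customer_id has no match in customers, the customer columns become NULL. Walk through each order:
  - order 1 (Desk): customer_id=2 -> matches Mia
  - order 2 (Charger): customer_id=3 -> matches Alice
  - order 3 (Printer): customer_id=NULL, no match -> kept with NULL
  - order 4 (Pen): customer_id=1 -> matches Helen
All 4 rows appear; 1 has NULL customer.

SQL:
SELECT a.product, b.name AS customer
FROM orders a
LEFT JOIN customers b ON a.customer_id = b.id

Result:
product | customer
--------+---------
Desk    | Mia     
Charger | Alice   
Printer | NULL    
Pen     | Helen   


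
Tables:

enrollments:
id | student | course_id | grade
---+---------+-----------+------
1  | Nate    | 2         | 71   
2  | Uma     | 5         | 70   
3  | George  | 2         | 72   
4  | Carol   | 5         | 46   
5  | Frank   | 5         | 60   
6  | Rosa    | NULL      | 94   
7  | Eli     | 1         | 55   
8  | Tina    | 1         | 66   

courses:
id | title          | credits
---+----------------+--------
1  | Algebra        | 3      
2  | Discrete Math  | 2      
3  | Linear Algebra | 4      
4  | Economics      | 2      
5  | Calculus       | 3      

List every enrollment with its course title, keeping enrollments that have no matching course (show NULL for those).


LEFT JOIN keeps every row from enrollments (the left table); where course_id has no match in courses, the course columns become NULL. Walk through each enrollment:
  - enrollment 1 (Nate): course_id=2 -> matches Discrete Math
  - enrollment 2 (Uma): course_id=5 -> matches Calculus
  - enrollment 3 (George): course_id=2 -> matches Discrete Math
  - enrollment 4 (Carol): course_id=5 -> matches Calculus
  - enrollment 5 (Frank): course_id=5 -> matches Calculus
  - enrollment 6 (Rosa): course_id=NULL, no match -> kept with NULL
  - enrollment 7 (Eli): course_id=1 -> matches Algebra
  - enrollment 8 (Tina): course_id=1 -> matches Algebra
All 8 rows appear; 1 has NULL course.

SQL:
SELECT a.student, b.title AS course
FROM enrollments a
LEFT JOIN courses b ON a.course_id = b.id

Result:
student | course       
--------+--------------
Nate    | Discrete Math
Uma     | Calculus     
George  | Discrete Math
Carol   | Calculus     
Frank   | Calculus     
Rosa    | NULL         
Eli     | Algebra      
Tina    | Algebra      


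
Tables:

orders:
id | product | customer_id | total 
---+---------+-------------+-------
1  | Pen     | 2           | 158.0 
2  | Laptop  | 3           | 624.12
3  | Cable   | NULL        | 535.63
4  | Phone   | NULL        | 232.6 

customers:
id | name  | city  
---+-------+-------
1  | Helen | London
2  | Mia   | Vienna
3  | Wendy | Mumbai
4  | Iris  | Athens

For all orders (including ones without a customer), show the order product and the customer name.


LEFT JOIN keeps every row from orders (the left table); where customer_id has no match in customers, the customer columns become NULL. Walk through each order:
  - order 1 (Pen): customer_id=2 -> matches Mia
  - order 2 (Laptop): customer_id=3 -> matches Wendy
  - order 3 (Cable): customer_id=NULL, no match -> kept with NULL
  - order 4 (Phone): customer_id=NULL, no match -> kept with NULL
All 4 rows appear; 2 have NULL customer.

SQL:
SELECT a.product, b.name AS customer
FROM orders a
LEFT JOIN customers b ON a.customer_id = b.id

Result:
product | customer
--------+---------
Pen     | Mia     
Laptop  | Wendy   
Cable   | NULL    
Phone   | NULL    


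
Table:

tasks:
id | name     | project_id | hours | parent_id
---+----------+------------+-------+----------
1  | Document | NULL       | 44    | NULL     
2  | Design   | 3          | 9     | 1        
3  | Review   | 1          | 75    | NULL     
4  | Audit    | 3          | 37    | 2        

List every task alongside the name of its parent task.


This is a self-join: tasks is joined to a second copy of itself, matching each row's parent_id to another row's id. Use LEFT JOIN so rows with parent_id=NULL are kept.
  - task 1 (Document): parent_id=NULL -> NULL
  - task 2 (Design): parent_id=1 -> Document
  - task 3 (Review): parent_id=NULL -> NULL
  - task 4 (Audit): parent_id=2 -> Design

SQL:
SELECT a.name AS item, b.name AS parent
FROM tasks a
LEFT JOIN tasks b ON a.parent_id = b.id

Result:
item     | parent  
---------+---------
Document | NULL    
Design   | Document
Review   | NULL    
Audit    | Design  


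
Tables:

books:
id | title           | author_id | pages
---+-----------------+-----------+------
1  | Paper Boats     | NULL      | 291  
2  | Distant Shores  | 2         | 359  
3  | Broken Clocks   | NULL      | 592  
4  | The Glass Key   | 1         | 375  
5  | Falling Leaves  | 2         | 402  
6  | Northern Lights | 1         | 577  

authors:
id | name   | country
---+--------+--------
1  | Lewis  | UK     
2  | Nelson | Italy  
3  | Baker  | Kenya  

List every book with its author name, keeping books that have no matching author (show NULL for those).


LEFT JOIN keeps every row from books (the left table); where author_id has no match in authors, the author columns become NULL. Walk through each book:
  - book 1 (Paper Boats): author_id=NULL, no match -> kept with NULL
  - book 2 (Distant Shores): author_id=2 -> matches Nelson
  - book 3 (Broken Clocks): author_id=NULL, no match -> kept with NULL
  - book 4 (The Glass Key): author_id=1 -> matches Lewis
  - book 5 (Falling Leaves): author_id=2 -> matches Nelson
  - book 6 (Northern Lights): author_id=1 -> matches Lewis
All 6 rows appear; 2 have NULL author.

SQL:
SELECT a.title, b.name AS author
FROM books a
LEFT JOIN authors b ON a.author_id = b.id

Result:
title           | author
----------------+-------
Paper Boats     | NULL  
Distant Shores  | Nelson
Broken Clocks   | NULL  
The Glass Key   | Lewis 
Falling Leaves  | Nelson
Northern Lights | Lewis 


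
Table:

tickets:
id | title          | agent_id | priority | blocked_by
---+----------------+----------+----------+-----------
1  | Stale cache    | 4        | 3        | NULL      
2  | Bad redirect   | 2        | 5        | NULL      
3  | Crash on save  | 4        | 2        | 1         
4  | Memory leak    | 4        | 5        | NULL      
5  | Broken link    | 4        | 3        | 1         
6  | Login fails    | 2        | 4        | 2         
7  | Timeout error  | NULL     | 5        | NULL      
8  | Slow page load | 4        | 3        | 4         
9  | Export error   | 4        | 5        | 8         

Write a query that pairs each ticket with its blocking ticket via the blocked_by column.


This is a self-join: tickets is joined to a second copy of itself, matching each row's blocked_by to another row's id. Use LEFT JOIN so rows with blocked_by=NULL are kept.
  - ticket 1 (Stale cache): blocked_by=NULL -> NULL
  - ticket 2 (Bad redirect): blocked_by=NULL -> NULL
  - ticket 3 (Crash on save): blocked_by=1 -> Stale cache
  - ticket 4 (Memory leak): blocked_by=NULL -> NULL
  - ticket 5 (Broken link): blocked_by=1 -> Stale cache
  - ticket 6 (Login fails): blocked_by=2 -> Bad redirect
  - ticket 7 (Timeout error): blocked_by=NULL -> NULL
  - ticket 8 (Slow page load): blocked_by=4 -> Memory leak
  - ticket 9 (Export error): blocked_by=8 -> Slow page load

SQL:
SELECT a.title AS item, b.title AS blocked_by
FROM tickets a
LEFT JOIN tickets b ON a.blocked_by = b.id

Result:
item           | blocked_by    
---------------+---------------
Stale cache    | NULL          
Bad redirect   | NULL          
Crash on save  | Stale cache   
Memory leak    | NULL          
Broken link    | Stale cache   
Login fails    | Bad redirect  
Timeout error  | NULL          
Slow page load | Memory leak   
Export error   | Slow page load


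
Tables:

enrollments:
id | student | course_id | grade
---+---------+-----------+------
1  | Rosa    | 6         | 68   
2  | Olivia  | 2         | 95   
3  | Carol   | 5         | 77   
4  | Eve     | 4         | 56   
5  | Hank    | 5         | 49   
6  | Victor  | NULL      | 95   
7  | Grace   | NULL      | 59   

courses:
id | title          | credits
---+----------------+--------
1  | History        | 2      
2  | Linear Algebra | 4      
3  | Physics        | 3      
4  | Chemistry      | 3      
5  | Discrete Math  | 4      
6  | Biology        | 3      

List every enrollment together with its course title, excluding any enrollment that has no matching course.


INNER JOIN keeps only enrollments rows whose course_id matches an id in courses. Walk through each enrollment:
  - enrollment 1 (Rosa): course_id=6 -> matches Biology
  - enrollment 2 (Olivia): course_id=2 -> matches Linear Algebra
  - enrollment 3 (Carol): course_id=5 -> matches Discrete Math
  - enrollment 4 (Eve): course_id=4 -> matches Chemistry
  - enrollment 5 (Hank): course_id=5 -> matches Discrete Math
  - enrollment 6 (Victor): course_id=NULL, no match -> dropped
  - enrollment 7 (Grace): course_id=NULL, no match -> dropped
So 2 of 7 rows are dropped.

SQL:
SELECT a.student, b.title AS course
FROM enrollments a
INNER JOIN courses b ON a.course_id = b.id

Result:
student | course        
--------+---------------
Rosa    | Biology       
Olivia  | Linear Algebra
Carol   | Discrete Math 
Eve     | Chemistry     
Hank    | Discrete Math 


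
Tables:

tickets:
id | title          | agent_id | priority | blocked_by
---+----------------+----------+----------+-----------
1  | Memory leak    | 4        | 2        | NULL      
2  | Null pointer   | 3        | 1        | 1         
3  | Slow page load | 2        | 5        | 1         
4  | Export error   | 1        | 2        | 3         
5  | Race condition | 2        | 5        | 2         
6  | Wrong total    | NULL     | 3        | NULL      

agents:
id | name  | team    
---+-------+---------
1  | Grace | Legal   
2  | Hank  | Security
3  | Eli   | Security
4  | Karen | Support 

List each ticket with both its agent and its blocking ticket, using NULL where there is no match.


Two LEFT JOINs from the same base table tickets: one to agents via agent_id, one to tickets itself via blocked_by. Both are LEFT so every ticket is preserved.
Match against agents:
  - ticket 1 (Memory leak): agent_id=4 -> matches Karen
  - ticket 2 (Null pointer): agent_id=3 -> matches Eli
  - ticket 3 (Slow page load): agent_id=2 -> matches Hank
  - ticket 4 (Export error): agent_id=1 -> matches Grace
  - ticket 5 (Race condition): agent_id=2 -> matches Hank
  - ticket 6 (Wrong total): agent_id=NULL, no match -> kept with NULL
Match against tickets (self):
  - ticket 1 (Memory leak): blocked_by=NULL -> NULL
  - ticket 2 (Null pointer): blocked_by=1 -> Memory leak
  - ticket 3 (Slow page load): blocked_by=1 -> Memory leak
  - ticket 4 (Export error): blocked_by=3 -> Slow page load
  - ticket 5 (Race condition): blocked_by=2 -> Null pointer
  - ticket 6 (Wrong total): blocked_by=NULL -> NULL

SQL:
SELECT a.title, b.name AS agent, c.title AS blocked_by
FROM tickets a
LEFT JOIN agents b ON a.agent_id = b.id
LEFT JOIN tickets c ON a.blocked_by = c.id

Result:
title          | agent | blocked_by    
---------------+-------+---------------
Memory leak    | Karen | NULL          
Null pointer   | Eli   | Memory leak   
Slow page load | Hank  | Memory leak   
Export error   | Grace | Slow page load
Race condition | Hank  | Null pointer  
Wrong total    | NULL  | NULL          


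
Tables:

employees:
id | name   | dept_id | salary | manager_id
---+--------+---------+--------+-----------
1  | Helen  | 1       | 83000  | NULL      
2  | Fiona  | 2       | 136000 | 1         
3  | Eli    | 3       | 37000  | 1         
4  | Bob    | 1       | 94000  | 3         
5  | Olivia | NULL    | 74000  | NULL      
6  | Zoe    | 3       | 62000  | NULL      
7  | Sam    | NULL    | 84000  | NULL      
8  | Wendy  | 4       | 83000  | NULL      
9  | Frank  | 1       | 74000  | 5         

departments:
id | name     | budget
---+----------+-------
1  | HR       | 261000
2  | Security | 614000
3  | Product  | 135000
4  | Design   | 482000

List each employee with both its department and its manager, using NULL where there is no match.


Two LEFT JOINs from the same base table employees: one to departments via dept_id, one to employees itself via manager_id. Both are LEFT so every employee is preserved.
Match against departments:
  - employee 1 (Helen): dept_id=1 -> matches HR
  - employee 2 (Fiona): dept_id=2 -> matches Security
  - employee 3 (Eli): dept_id=3 -> matches Product
  - employee 4 (Bob): dept_id=1 -> matches HR
  - employee 5 (Olivia): dept_id=NULL, no match -> kept with NULL
  - employee 6 (Zoe): dept_id=3 -> matches Product
  - employee 7 (Sam): dept_id=NULL, no match -> kept with NULL
  - employee 8 (Wendy): dept_id=4 -> matches Design
  - employee 9 (Frank): dept_id=1 -> matches HR
Match against employees (self):
  - employee 1 (Helen): manager_id=NULL -> NULL
  - employee 2 (Fiona): manager_id=1 -> Helen
  - employee 3 (Eli): manager_id=1 -> Helen
  - employee 4 (Bob): manager_id=3 -> Eli
  - employee 5 (Olivia): manager_id=NULL -> NULL
  - employee 6 (Zoe): manager_id=NULL -> NULL
  - employee 7 (Sam): manager_id=NULL -> NULL
  - employee 8 (Wendy): manager_id=NULL -> NULL
  - employee 9 (Frank): manager_id=5 -> Olivia

SQL:
SELECT a.name, b.name AS department, c.name AS manager
FROM employees a
LEFT JOIN departments b ON a.dept_id = b.id
LEFT JOIN employees c ON a.manager_id = c.id

Result:
name   | department | manager
-------+------------+--------
Helen  | HR         | NULL   
Fiona  | Security   | Helen  
Eli    | Product    | Helen  
Bob    | HR         | Eli    
Olivia | NULL       | NULL   
Zoe    | Product    | NULL   
Sam    | NULL       | NULL   
Wendy  | Design     | NULL   
Frank  | HR         | Olivia 


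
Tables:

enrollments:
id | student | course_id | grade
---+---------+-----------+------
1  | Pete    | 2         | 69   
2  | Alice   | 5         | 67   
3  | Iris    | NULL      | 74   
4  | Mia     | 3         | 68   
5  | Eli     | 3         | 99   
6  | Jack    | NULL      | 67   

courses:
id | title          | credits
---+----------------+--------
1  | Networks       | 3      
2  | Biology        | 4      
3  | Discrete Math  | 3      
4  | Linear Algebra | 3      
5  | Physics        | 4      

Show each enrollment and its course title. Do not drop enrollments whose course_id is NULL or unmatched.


LEFT JOIN keeps every row from enrollments (the left table); where course_id has no match in courses, the course columns become NULL. Walk through each enrollment:
  - enrollment 1 (Pete): course_id=2 -> matches Biology
  - enrollment 2 (Alice): course_id=5 -> matches Physics
  - enrollment 3 (Iris): course_id=NULL, no match -> kept with NULL
  - enrollment 4 (Mia): course_id=3 -> matches Discrete Math
  - enrollment 5 (Eli): course_id=3 -> matches Discrete Math
  - enrollment 6 (Jack): course_id=NULL, no match -> kept with NULL
All 6 rows appear; 2 have NULL course.

SQL:
SELECT a.student, b.title AS course
FROM enrollments a
LEFT JOIN courses b ON a.course_id = b.id

Result:
student | course       
--------+--------------
Pete    | Biology      
Alice   | Physics      
Iris    | NULL         
Mia     | Discrete Math
Eli     | Discrete Math
Jack    | NULL         


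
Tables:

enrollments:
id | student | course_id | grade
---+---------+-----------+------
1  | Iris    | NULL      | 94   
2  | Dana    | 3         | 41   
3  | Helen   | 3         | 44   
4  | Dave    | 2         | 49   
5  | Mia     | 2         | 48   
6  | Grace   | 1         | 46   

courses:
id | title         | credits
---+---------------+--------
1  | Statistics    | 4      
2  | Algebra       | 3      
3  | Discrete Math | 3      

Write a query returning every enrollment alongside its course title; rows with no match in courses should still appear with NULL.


LEFT JOIN keeps every row from enrollments (the left table); where course_id has no match in courses, the course columns become NULL. Walk through each enrollment:
  - enrollment 1 (Iris): course_id=NULL, no match -> kept with NULL
  - enrollment 2 (Dana): course_id=3 -> matches Discrete Math
  - enrollment 3 (Helen): course_id=3 -> matches Discrete Math
  - enrollment 4 (Dave): course_id=2 -> matches Algebra
  - enrollment 5 (Mia): course_id=2 -> matches Algebra
  - enrollment 6 (Grace): course_id=1 -> matches Statistics
All 6 rows appear; 1 has NULL course.

SQL:
SELECT a.student, b.title AS course
FROM enrollments a
LEFT JOIN courses b ON a.course_id = b.id

Result:
student | course       
--------+--------------
Iris    | NULL         
Dana    | Discrete Math
Helen   | Discrete Math
Dave    | Algebra      
Mia     | Algebra      
Grace   | Statistics   


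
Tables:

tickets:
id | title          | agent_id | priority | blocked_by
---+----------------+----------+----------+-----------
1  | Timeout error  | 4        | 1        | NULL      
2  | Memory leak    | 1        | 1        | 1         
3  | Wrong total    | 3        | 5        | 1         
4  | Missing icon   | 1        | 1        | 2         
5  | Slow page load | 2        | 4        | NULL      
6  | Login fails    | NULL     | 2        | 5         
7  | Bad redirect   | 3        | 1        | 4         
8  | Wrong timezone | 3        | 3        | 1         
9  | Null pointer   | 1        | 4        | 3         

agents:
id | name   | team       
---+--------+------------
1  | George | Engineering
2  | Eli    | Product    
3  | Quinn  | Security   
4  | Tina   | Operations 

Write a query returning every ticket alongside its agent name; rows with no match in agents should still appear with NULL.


LEFT JOIN keeps every row from tickets (the left table); where agent_id has no match in agents, the agent columns become NULL. Walk through each ticket:
  - ticket 1 (Timeout error): agent_id=4 -> matches Tina
  - ticket 2 (Memory leak): agent_id=1 -> matches George
  - ticket 3 (Wrong total): agent_id=3 -> matches Quinn
  - ticket 4 (Missing icon): agent_id=1 -> matches George
  - ticket 5 (Slow page load): agent_id=2 -> matches Eli
  - ticket 6 (Login fails): agent_id=NULL, no match -> kept with NULL
  - ticket 7 (Bad redirect): agent_id=3 -> matches Quinn
  - ticket 8 (Wrong timezone): agent_id=3 -> matches Quinn
  - ticket 9 (Null pointer): agent_id=1 -> matches George
All 9 rows appear; 1 has NULL agent.

SQL:
SELECT a.title, b.name AS agent
FROM tickets a
LEFT JOIN agents b ON a.agent_id = b.id

Result:
title          | agent 
---------------+-------
Timeout error  | Tina  
Memory leak    | George
Wrong total    | Quinn 
Missing icon   | George
Slow page load | Eli   
Login fails    | NULL  
Bad redirect   | Quinn 
Wrong timezone | Quinn 
Null pointer   | George


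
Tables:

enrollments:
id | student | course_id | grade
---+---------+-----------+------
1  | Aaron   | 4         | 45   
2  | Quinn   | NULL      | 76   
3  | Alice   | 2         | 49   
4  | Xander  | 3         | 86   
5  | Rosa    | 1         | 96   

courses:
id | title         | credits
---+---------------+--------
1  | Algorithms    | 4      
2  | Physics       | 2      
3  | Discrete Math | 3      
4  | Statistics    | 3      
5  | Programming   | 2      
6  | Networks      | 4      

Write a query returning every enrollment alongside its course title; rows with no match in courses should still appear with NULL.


LEFT JOIN keeps every row from enrollments (the left table); where course_id has no match in courses, the course columns become NULL. Walk through each enrollment:
  - enrollment 1 (Aaron): course_id=4 -> matches Statistics
  - enrollment 2 (Quinn): course_id=NULL, no match -> kept with NULL
  - enrollment 3 (Alice): course_id=2 -> matches Physics
  - enrollment 4 (Xander): course_id=3 -> matches Discrete Math
  - enrollment 5 (Rosa): course_id=1 -> matches Algorithms
All 5 rows appear; 1 has NULL course.

SQL:
SELECT a.student, b.title AS course
FROM enrollments a
LEFT JOIN courses b ON a.course_id = b.id

Result:
student | course       
--------+--------------
Aaron   | Statistics   
Quinn   | NULL         
Alice   | Physics      
Xander  | Discrete Math
Rosa    | Algorithms   


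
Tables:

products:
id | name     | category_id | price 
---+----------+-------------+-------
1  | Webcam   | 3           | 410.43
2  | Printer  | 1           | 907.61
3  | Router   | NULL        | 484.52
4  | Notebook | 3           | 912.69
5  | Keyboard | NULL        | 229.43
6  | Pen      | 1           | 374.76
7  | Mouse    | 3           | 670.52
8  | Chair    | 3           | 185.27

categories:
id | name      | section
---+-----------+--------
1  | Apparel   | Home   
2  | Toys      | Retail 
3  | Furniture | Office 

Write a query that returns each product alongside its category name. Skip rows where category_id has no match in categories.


INNER JOIN keeps only products rows whose category_id matches an id in categories. Walk through each product:
  - product 1 (Webcam): category_id=3 -> matches Furniture
  - product 2 (Printer): category_id=1 -> matches Apparel
  - product 3 (Router): category_id=NULL, no match -> dropped
  - product 4 (Notebook): category_id=3 -> matches Furniture
  - product 5 (Keyboard): category_id=NULL, no match -> dropped
  - product 6 (Pen): category_id=1 -> matches Apparel
  - product 7 (Mouse): category_id=3 -> matches Furniture
  - product 8 (Chair): category_id=3 -> matches Furniture
So 2 of 8 rows are dropped.

SQL:
SELECT a.name, b.name AS category
FROM products a
INNER JOIN categories b ON a.category_id = b.id

Result:
name     | category 
---------+----------
Webcam   | Furniture
Printer  | Apparel  
Notebook | Furniture
Pen      | Apparel  
Mouse    | Furniture
Chair    | Furniture


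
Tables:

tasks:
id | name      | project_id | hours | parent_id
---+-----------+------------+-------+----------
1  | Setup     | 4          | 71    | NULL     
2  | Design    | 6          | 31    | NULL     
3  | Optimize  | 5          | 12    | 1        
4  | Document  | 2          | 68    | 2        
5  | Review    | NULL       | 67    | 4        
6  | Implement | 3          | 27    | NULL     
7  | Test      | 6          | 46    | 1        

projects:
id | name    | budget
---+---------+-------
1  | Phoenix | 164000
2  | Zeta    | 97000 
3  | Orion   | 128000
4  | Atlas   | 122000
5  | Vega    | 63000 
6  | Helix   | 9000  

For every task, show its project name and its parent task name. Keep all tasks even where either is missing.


Two LEFT JOINs from the same base table tasks: one to projects via project_id, one to tasks itself via parent_id. Both are LEFT so every task is preserved.
Match against projects:
  - task 1 (Setup): project_id=4 -> matches Atlas
  - task 2 (Design): project_id=6 -> matches Helix
  - task 3 (Optimize): project_id=5 -> matches Vega
  - task 4 (Document): project_id=2 -> matches Zeta
  - task 5 (Review): project_id=NULL, no match -> kept with NULL
  - task 6 (Implement): project_id=3 -> matches Orion
  - task 7 (Test): project_id=6 -> matches Helix
Match against tasks (self):
  - task 1 (Setup): parent_id=NULL -> NULL
  - task 2 (Design): parent_id=NULL -> NULL
  - task 3 (Optimize): parent_id=1 -> Setup
  - task 4 (Document): parent_id=2 -> Design
  - task 5 (Review): parent_id=4 -> Document
  - task 6 (Implement): parent_id=NULL -> NULL
  - task 7 (Test): parent_id=1 -> Setup

SQL:
SELECT a.name, b.name AS project, c.name AS parent
FROM tasks a
LEFT JOIN projects b ON a.project_id = b.id
LEFT JOIN tasks c ON a.parent_id = c.id

Result:
name      | project | parent  
----------+---------+---------
Setup     | Atlas   | NULL    
Design    | Helix   | NULL    
Optimize  | Vega    | Setup   
Document  | Zeta    | Design  
Review    | NULL    | Document
Implement | Orion   | NULL    
Test      | Helix   | Setup   


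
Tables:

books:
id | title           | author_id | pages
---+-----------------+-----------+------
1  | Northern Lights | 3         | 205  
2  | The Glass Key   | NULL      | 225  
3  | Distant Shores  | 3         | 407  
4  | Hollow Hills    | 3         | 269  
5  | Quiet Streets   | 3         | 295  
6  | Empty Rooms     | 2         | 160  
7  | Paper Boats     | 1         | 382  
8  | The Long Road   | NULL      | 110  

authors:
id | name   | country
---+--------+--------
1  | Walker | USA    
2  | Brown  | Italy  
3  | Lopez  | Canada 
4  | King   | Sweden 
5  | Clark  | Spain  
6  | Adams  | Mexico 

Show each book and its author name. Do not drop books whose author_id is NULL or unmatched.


LEFT JOIN keeps every row from books (the left table); where author_id has no match in authors, the author columns become NULL. Walk through each book:
  - book 1 (Northern Lights): author_id=3 -> matches Lopez
  - book 2 (The Glass Key): author_id=NULL, no match -> kept with NULL
  - book 3 (Distant Shores): author_id=3 -> matches Lopez
  - book 4 (Hollow Hills): author_id=3 -> matches Lopez
  - book 5 (Quiet Streets): author_id=3 -> matches Lopez
  - book 6 (Empty Rooms): author_id=2 -> matches Brown
  - book 7 (Paper Boats): author_id=1 -> matches Walker
  - book 8 (The Long Road): author_id=NULL, no match -> kept with NULL
All 8 rows appear; 2 have NULL author.

SQL:
SELECT a.title, b.name AS author
FROM books a
LEFT JOIN authors b ON a.author_id = b.id

Result:
title           | author
----------------+-------
Northern Lights | Lopez 
The Glass Key   | NULL  
Distant Shores  | Lopez 
Hollow Hills    | Lopez 
Quiet Streets   | Lopez 
Empty Rooms     | Brown 
Paper Boats     | Walker
The Long Road   | NULL  


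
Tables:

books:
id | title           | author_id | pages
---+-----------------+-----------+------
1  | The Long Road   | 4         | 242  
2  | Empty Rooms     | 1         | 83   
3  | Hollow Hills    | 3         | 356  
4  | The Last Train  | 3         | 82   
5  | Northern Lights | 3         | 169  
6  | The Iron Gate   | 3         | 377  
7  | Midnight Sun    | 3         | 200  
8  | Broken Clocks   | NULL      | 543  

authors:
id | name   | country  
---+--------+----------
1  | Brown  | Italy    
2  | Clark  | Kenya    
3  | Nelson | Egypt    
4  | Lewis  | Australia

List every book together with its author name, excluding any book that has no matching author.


INNER JOIN keeps only books rows whose author_id matches an id in authors. Walk through each book:
  - book 1 (The Long Road): author_id=4 -> matches Lewis
  - book 2 (Empty Rooms): author_id=1 -> matches Brown
  - book 3 (Hollow Hills): author_id=3 -> matches Nelson
  - book 4 (The Last Train): author_id=3 -> matches Nelson
  - book 5 (Northern Lights): author_id=3 -> matches Nelson
  - book 6 (The Iron Gate): author_id=3 -> matches Nelson
  - book 7 (Midnight Sun): author_id=3 -> matches Nelson
  - book 8 (Broken Clocks): author_id=NULL, no match -> dropped
So 1 of 8 rows is dropped.

SQL:
SELECT a.title, b.name AS author
FROM books a
INNER JOIN authors b ON a.author_id = b.id

Result:
title           | author
----------------+-------
The Long Road   | Lewis 
Empty Rooms     | Brown 
Hollow Hills    | Nelson
The Last Train  | Nelson
Northern Lights | Nelson
The Iron Gate   | Nelson
Midnight Sun    | Nelson


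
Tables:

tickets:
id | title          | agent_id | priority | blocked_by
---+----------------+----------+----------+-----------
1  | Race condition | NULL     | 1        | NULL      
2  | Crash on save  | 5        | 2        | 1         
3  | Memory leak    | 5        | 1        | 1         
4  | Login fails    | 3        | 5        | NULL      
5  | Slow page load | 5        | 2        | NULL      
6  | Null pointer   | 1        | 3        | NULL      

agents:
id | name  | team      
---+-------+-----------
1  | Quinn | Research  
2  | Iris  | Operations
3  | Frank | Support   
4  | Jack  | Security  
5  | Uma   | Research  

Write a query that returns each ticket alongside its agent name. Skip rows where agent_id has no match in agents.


INNER JOIN keeps only tickets rows whose agent_id matches an id in agents. Walk through each ticket:
  - ticket 1 (Race condition): agent_id=NULL, no match -> dropped
  - ticket 2 (Crash on save): agent_id=5 -> matches Uma
  - ticket 3 (Memory leak): agent_id=5 -> matches Uma
  - ticket 4 (Login fails): agent_id=3 -> matches Frank
  - ticket 5 (Slow page load): agent_id=5 -> matches Uma
  - ticket 6 (Null pointer): agent_id=1 -> matches Quinn
So 1 of 6 rows is dropped.

SQL:
SELECT a.title, b.name AS agent
FROM tickets a
INNER JOIN agents b ON a.agent_id = b.id

Result:
title          | agent
---------------+------
Crash on save  | Uma  
Memory leak    | Uma  
Login fails    | Frank
Slow page load | Uma  
Null pointer   | Quinn
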